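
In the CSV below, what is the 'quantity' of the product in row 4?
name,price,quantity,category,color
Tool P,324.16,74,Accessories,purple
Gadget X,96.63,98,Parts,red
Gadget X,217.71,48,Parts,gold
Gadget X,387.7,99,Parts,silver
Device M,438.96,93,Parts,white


Query: Row 4 ('Gadget X'), column 'quantity'
Value: 99

99


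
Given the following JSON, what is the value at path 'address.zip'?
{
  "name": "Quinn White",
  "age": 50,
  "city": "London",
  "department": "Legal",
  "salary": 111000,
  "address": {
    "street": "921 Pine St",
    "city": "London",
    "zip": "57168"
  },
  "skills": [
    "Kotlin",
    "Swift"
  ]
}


Query: address.zip
Path: address -> zip
Value: 57168

57168


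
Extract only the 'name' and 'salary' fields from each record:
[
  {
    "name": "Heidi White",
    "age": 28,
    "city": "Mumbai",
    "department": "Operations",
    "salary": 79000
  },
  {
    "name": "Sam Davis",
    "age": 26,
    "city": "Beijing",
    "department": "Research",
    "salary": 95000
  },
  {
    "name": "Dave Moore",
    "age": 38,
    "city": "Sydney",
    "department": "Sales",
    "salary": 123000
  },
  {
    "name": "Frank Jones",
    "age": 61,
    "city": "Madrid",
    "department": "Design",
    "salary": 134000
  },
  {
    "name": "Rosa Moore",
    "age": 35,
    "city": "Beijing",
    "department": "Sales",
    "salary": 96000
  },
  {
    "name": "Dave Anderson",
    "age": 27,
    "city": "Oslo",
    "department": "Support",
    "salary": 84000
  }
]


Original: 6 records with fields: name, age, city, department, salary
Keep: ['name', 'salary']
Drop: ['age', 'city', 'department']
Result: 6 records, 2 fields each

[
  {
    "name": "Heidi White",
    "salary": 79000
  },
  {
    "name": "Sam Davis",
    "salary": 95000
  },
  {
    "name": "Dave Moore",
    "salary": 123000
  },
  {
    "name": "Frank Jones",
    "salary": 134000
  },
  {
    "name": "Rosa Moore",
    "salary": 96000
  },
  {
    "name": "Dave Anderson",
    "salary": 84000
  }
]


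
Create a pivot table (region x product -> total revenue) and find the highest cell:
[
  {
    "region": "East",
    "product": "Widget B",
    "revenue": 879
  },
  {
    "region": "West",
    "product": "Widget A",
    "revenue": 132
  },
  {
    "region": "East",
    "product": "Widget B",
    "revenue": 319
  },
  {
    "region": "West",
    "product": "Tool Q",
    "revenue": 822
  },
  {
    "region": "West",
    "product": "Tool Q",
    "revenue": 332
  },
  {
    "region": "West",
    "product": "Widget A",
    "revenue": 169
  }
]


Pivot: region (rows) x product (columns) -> total revenue

     Tool Q        Widget A      Widget B    
East             0             0          1198  
West          1154           301             0  

Highest: East / Widget B = $1198

East / Widget B = $1198


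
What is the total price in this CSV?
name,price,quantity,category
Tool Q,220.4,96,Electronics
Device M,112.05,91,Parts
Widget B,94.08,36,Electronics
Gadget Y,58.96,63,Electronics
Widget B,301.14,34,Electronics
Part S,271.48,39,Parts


Computing total price:
Values: [220.4, 112.05, 94.08, 58.96, 301.14, 271.48]
Sum = 1058.11

1058.11


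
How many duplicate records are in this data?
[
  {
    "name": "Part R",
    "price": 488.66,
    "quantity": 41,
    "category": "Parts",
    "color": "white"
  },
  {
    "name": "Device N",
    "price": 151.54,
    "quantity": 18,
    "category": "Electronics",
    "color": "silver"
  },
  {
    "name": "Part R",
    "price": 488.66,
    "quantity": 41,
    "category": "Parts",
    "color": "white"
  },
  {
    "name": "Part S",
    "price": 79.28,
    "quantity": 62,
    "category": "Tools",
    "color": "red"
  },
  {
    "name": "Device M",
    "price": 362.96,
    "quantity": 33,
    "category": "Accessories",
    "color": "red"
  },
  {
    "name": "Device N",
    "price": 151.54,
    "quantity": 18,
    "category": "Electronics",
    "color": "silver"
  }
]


Checking 6 records for duplicates:

  Row 1: Part R ($488.66, qty 41)
  Row 2: Device N ($151.54, qty 18)
  Row 3: Part R ($488.66, qty 41) <-- DUPLICATE
  Row 4: Part S ($79.28, qty 62)
  Row 5: Device M ($362.96, qty 33)
  Row 6: Device N ($151.54, qty 18) <-- DUPLICATE

Duplicates found: 2
Unique records: 4

2 duplicates, 4 unique


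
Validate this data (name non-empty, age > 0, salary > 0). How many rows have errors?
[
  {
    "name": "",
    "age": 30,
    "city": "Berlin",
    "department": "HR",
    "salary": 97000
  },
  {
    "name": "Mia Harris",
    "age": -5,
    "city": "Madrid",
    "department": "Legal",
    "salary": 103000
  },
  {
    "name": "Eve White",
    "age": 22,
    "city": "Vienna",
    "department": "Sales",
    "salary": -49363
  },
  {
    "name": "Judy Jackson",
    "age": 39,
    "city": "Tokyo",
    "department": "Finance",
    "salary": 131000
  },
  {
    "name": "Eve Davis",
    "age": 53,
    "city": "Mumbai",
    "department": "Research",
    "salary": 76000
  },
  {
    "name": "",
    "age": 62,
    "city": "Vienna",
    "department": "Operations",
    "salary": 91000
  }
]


Validating 6 records:
Rules: name non-empty, age > 0, salary > 0

  Row 1 (???): empty name
  Row 2 (Mia Harris): negative age: -5
  Row 3 (Eve White): negative salary: -49363
  Row 4 (Judy Jackson): OK
  Row 5 (Eve Davis): OK
  Row 6 (???): empty name

Total errors: 4

4 errors


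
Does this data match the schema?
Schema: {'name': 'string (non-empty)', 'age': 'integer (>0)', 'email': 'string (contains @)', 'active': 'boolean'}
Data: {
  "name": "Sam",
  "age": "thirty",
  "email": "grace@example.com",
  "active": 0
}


Validating each field against schema:
  name: OK (non-empty string)
  age: FAIL ("thirty" is not an integer)
  email: OK (string with @)
  active: FAIL (0 is not a boolean)

Result: INVALID (2 errors: age, active)

INVALID (2 errors: age, active)


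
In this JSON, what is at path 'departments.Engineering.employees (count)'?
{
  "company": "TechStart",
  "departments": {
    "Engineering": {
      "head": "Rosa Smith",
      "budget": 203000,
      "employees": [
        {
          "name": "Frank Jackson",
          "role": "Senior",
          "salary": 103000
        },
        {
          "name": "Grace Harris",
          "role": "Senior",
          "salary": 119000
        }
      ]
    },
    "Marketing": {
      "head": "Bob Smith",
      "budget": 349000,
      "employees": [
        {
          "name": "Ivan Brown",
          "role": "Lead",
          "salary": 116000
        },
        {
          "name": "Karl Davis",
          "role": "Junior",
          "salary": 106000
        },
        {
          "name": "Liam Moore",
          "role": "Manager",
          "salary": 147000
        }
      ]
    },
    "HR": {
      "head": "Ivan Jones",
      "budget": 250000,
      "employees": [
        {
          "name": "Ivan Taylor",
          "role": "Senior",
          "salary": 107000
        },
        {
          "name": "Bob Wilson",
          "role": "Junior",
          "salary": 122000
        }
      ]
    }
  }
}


Path: departments.Engineering.employees (count)

Navigate:
  -> departments
  -> Engineering
  -> employees (array, length 2)

2


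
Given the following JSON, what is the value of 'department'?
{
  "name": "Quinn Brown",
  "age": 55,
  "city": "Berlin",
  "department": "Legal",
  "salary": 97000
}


Looking up field 'department'
Value: Legal

Legal


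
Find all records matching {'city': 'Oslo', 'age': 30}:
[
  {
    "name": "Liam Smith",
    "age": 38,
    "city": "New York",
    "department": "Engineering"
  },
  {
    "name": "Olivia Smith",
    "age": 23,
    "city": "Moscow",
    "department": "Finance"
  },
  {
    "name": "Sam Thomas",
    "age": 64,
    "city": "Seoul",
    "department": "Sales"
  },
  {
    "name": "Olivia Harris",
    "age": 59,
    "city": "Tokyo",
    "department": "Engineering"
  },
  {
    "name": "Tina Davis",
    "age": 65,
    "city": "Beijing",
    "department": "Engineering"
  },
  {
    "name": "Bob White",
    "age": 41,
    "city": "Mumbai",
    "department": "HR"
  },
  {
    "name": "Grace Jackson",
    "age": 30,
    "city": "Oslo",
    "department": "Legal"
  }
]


Search criteria: {'city': 'Oslo', 'age': 30}

Checking 7 records:
  Liam Smith: {city: New York, age: 38}
  Olivia Smith: {city: Moscow, age: 23}
  Sam Thomas: {city: Seoul, age: 64}
  Olivia Harris: {city: Tokyo, age: 59}
  Tina Davis: {city: Beijing, age: 65}
  Bob White: {city: Mumbai, age: 41}
  Grace Jackson: {city: Oslo, age: 30} <-- MATCH

Matches: ["Grace Jackson"]

["Grace Jackson"]


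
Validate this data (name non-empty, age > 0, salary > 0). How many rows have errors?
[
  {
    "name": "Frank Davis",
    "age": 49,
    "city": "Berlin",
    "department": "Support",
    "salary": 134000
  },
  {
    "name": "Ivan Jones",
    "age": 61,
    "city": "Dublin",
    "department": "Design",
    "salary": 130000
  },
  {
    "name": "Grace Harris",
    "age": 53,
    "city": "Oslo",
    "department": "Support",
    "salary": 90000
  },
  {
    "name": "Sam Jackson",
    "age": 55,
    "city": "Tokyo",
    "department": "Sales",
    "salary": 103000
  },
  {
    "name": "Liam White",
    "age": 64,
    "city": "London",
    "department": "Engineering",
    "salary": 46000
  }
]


Validating 5 records:
Rules: name non-empty, age > 0, salary > 0

  Row 1 (Frank Davis): OK
  Row 2 (Ivan Jones): OK
  Row 3 (Grace Harris): OK
  Row 4 (Sam Jackson): OK
  Row 5 (Liam White): OK

Total errors: 0

0 errors


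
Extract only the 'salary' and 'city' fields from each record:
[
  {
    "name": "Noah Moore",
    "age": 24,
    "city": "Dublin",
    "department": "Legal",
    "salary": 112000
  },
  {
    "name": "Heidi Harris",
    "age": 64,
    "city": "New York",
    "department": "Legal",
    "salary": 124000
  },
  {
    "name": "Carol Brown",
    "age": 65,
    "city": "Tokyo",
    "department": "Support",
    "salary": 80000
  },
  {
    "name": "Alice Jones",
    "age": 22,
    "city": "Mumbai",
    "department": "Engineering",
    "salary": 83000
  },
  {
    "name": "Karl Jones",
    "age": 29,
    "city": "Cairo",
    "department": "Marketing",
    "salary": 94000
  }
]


Original: 5 records with fields: name, age, city, department, salary
Keep: ['salary', 'city']
Drop: ['name', 'age', 'department']
Result: 5 records, 2 fields each

[
  {
    "salary": 112000,
    "city": "Dublin"
  },
  {
    "salary": 124000,
    "city": "New York"
  },
  {
    "salary": 80000,
    "city": "Tokyo"
  },
  {
    "salary": 83000,
    "city": "Mumbai"
  },
  {
    "salary": 94000,
    "city": "Cairo"
  }
]


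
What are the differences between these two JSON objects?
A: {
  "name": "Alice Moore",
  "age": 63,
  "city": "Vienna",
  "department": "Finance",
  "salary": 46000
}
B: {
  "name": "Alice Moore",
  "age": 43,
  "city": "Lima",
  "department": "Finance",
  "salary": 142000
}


Comparing each field (in key order):
  name: same
  age: DIFFERENT
  city: DIFFERENT
  department: same
  salary: DIFFERENT
Differences:
  age: 63 -> 43
  city: Vienna -> Lima
  salary: 46000 -> 142000

3 field(s) changed

3 changes: age, city, salary


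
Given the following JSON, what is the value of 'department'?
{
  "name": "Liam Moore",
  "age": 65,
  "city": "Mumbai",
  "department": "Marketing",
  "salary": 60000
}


Looking up field 'department'
Value: Marketing

Marketing


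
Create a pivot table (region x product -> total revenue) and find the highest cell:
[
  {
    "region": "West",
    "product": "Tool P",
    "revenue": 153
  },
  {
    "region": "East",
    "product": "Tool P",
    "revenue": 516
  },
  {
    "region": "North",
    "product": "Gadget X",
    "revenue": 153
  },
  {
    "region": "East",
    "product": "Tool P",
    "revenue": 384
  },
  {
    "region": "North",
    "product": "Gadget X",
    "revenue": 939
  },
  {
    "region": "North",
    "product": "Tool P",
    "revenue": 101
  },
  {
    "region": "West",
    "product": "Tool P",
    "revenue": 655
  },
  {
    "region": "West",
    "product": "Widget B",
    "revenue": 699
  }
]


Pivot: region (rows) x product (columns) -> total revenue

     Gadget X      Tool P        Widget B    
East             0           900             0  
North         1092           101             0  
West             0           808           699  

Highest: North / Gadget X = $1092

North / Gadget X = $1092


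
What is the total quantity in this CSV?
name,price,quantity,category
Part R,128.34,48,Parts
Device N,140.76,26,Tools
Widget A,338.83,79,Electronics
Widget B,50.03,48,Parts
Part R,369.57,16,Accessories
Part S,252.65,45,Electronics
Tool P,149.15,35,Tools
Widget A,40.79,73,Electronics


Computing total quantity:
Values: [48, 26, 79, 48, 16, 45, 35, 73]
Sum = 370

370


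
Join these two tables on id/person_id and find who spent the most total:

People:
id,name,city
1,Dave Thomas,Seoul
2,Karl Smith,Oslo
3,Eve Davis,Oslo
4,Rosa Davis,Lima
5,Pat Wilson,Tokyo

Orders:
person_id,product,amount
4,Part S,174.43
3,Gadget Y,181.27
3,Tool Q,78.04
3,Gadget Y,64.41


Join on: people.id = orders.person_id

Joined rows:
  Rosa Davis (Lima) bought Part S for $174.43
  Eve Davis (Oslo) bought Gadget Y for $181.27
  Eve Davis (Oslo) bought Tool Q for $78.04
  Eve Davis (Oslo) bought Gadget Y for $64.41

Total per person:
  Eve Davis: $323.72
  Rosa Davis: $174.43

Top spender: Eve Davis ($323.72)

Eve Davis ($323.72)


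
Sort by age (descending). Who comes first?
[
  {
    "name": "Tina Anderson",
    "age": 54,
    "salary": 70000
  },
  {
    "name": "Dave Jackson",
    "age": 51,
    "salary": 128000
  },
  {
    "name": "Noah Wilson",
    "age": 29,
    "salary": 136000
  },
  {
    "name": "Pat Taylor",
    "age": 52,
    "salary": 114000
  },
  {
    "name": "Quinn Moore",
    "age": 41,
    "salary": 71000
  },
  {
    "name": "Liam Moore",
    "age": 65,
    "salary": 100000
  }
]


Sort by: age (descending)

Sorted order:
  1. Liam Moore (age = 65)
  2. Tina Anderson (age = 54)
  3. Pat Taylor (age = 52)
  4. Dave Jackson (age = 51)
  5. Quinn Moore (age = 41)
  6. Noah Wilson (age = 29)

First: Liam Moore

Liam Moore


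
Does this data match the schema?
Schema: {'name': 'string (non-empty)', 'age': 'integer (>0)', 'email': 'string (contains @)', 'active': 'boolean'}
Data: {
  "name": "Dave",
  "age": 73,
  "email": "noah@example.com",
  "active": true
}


Validating each field against schema:
  name: OK (non-empty string)
  age: OK (positive integer)
  email: OK (string with @)
  active: OK (boolean)

Result: VALID

VALID


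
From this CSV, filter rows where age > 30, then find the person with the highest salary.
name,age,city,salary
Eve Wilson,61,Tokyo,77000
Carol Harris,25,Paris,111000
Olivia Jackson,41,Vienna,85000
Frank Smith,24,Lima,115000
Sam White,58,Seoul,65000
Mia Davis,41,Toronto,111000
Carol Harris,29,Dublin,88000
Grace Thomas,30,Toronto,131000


Filter: age > 30
Sort by: salary (descending)

Filtered records (4):
  Mia Davis, age 41, salary $111000
  Olivia Jackson, age 41, salary $85000
  Eve Wilson, age 61, salary $77000
  Sam White, age 58, salary $65000

Highest salary: Mia Davis ($111000)

Mia Davis


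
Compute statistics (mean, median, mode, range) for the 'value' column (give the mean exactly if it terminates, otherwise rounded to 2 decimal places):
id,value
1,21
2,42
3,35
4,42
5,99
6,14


Data: [21, 42, 35, 42, 99, 14]
Count: 6
Sum: 253
Mean: 253/6 ≈ 42.17 (rounded to 2 decimal places)
Sorted: [14, 21, 35, 42, 42, 99]
Median: 38.5
Mode: 42 (2 times)
Range: 99 - 14 = 85
Min: 14, Max: 99

mean≈42.17, median=38.5, mode=42, range=85


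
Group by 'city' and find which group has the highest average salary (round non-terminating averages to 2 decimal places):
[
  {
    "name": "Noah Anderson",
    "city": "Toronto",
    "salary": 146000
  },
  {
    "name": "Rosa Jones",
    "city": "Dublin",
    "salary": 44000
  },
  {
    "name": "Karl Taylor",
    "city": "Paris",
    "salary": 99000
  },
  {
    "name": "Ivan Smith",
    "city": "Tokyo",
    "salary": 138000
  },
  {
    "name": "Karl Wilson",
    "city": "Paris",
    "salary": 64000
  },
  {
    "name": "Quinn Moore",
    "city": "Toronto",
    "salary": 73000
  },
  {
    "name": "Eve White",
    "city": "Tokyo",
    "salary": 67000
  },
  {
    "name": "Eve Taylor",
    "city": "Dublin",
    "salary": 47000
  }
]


Group by: city

Groups:
  Dublin: 2 people, avg salary = 91000/2 = $45500
  Paris: 2 people, avg salary = 163000/2 = $81500
  Tokyo: 2 people, avg salary = 205000/2 = $102500
  Toronto: 2 people, avg salary = 219000/2 = $109500

Highest average salary: Toronto ($109500)

Toronto ($109500)


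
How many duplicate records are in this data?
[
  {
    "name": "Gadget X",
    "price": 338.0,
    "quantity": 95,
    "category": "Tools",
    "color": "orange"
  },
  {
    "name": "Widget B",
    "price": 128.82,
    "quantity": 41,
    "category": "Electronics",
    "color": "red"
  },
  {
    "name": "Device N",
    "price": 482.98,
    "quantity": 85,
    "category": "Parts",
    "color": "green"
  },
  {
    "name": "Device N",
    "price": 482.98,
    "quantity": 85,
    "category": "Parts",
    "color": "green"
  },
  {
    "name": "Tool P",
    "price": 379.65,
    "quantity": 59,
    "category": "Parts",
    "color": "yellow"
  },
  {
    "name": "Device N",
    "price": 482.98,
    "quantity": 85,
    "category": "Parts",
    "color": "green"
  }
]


Checking 6 records for duplicates:

  Row 1: Gadget X ($338.0, qty 95)
  Row 2: Widget B ($128.82, qty 41)
  Row 3: Device N ($482.98, qty 85)
  Row 4: Device N ($482.98, qty 85) <-- DUPLICATE
  Row 5: Tool P ($379.65, qty 59)
  Row 6: Device N ($482.98, qty 85) <-- DUPLICATE

Duplicates found: 2
Unique records: 4

2 duplicates, 4 unique


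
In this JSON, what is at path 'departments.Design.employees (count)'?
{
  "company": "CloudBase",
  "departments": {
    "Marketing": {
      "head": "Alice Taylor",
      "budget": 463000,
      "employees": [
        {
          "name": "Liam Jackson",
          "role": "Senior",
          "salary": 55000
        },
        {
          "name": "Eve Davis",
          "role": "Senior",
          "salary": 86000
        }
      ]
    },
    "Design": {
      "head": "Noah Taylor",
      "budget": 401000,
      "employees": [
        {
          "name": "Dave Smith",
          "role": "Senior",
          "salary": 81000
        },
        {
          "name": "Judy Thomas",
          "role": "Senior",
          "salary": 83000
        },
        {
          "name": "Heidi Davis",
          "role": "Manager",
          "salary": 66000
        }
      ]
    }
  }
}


Path: departments.Design.employees (count)

Navigate:
  -> departments
  -> Design
  -> employees (array, length 3)

3


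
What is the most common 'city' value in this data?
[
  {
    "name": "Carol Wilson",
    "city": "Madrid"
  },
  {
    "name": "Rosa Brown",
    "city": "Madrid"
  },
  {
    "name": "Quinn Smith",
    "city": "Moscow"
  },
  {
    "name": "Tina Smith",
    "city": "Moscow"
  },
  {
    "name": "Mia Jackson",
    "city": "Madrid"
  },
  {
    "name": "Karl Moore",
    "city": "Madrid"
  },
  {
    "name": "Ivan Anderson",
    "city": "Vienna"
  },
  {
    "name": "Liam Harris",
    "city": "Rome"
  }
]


Counting 'city' values across 8 records:

  Madrid: 4 ####
  Moscow: 2 ##
  Vienna: 1 #
  Rome: 1 #

Most common: Madrid (4 times)

Madrid (4 times)


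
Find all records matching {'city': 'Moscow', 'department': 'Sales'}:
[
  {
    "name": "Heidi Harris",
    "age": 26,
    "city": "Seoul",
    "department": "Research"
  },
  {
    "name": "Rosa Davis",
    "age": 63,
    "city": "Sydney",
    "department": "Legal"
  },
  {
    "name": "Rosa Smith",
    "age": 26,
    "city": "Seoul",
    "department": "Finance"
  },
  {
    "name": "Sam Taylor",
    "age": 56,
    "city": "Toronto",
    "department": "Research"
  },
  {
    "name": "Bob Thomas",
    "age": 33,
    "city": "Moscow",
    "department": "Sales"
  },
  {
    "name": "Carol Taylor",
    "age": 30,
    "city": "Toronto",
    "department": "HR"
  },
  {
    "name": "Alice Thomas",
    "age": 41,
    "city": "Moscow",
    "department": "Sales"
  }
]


Search criteria: {'city': 'Moscow', 'department': 'Sales'}

Checking 7 records:
  Heidi Harris: {city: Seoul, department: Research}
  Rosa Davis: {city: Sydney, department: Legal}
  Rosa Smith: {city: Seoul, department: Finance}
  Sam Taylor: {city: Toronto, department: Research}
  Bob Thomas: {city: Moscow, department: Sales} <-- MATCH
  Carol Taylor: {city: Toronto, department: HR}
  Alice Thomas: {city: Moscow, department: Sales} <-- MATCH

Matches: ["Bob Thomas", "Alice Thomas"]

["Bob Thomas", "Alice Thomas"]


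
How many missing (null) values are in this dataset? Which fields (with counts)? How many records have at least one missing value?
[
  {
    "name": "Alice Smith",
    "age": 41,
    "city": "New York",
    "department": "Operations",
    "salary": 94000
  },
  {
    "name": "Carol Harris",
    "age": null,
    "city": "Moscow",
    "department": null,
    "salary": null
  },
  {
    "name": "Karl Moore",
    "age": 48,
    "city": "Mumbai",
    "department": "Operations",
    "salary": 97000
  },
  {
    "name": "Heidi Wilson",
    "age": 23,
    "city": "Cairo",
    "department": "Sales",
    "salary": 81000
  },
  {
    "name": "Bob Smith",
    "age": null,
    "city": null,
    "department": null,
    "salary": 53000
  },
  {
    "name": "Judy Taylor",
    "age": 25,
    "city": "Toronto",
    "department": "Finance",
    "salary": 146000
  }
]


Checking for missing (null) values in 6 records:

  Alice Smith: complete
  Carol Harris: age, department, salary
  Karl Moore: complete
  Heidi Wilson: complete
  Bob Smith: age, city, department
  Judy Taylor: complete

Per field:
  name: 0 missing
  age: 2 missing
  city: 1 missing
  department: 2 missing
  salary: 1 missing

Total missing values: 6
Records with any missing: 2

6 missing values (age: 2, city: 1, department: 2, salary: 1); 2 incomplete records


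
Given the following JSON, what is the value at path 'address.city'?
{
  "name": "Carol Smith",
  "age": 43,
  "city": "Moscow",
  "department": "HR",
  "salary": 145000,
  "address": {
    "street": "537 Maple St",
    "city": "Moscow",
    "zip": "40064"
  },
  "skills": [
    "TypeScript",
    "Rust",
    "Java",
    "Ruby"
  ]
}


Query: address.city
Path: address -> city
Value: Moscow

Moscow


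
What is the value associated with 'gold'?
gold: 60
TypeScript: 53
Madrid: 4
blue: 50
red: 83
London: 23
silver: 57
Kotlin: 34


Looking up key 'gold'
Value: 60

60


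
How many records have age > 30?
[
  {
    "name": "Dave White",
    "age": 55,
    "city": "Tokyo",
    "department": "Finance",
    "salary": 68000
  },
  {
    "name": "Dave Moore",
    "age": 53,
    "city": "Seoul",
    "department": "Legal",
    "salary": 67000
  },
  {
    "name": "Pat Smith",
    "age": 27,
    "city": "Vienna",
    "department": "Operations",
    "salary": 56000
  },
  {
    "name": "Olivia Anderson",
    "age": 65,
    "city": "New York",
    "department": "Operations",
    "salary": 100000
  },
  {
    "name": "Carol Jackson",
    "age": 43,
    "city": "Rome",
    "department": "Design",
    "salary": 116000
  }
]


Data: 5 records
Condition: age > 30

Checking each record:
  Dave White: 55 MATCH
  Dave Moore: 53 MATCH
  Pat Smith: 27
  Olivia Anderson: 65 MATCH
  Carol Jackson: 43 MATCH

Count: 4

4


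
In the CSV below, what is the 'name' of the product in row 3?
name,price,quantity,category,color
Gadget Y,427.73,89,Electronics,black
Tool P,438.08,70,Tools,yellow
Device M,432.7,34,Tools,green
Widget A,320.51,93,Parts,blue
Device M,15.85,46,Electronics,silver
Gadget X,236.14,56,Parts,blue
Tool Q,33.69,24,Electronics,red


Query: Row 3 ('Device M'), column 'name'
Value: Device M

Device M


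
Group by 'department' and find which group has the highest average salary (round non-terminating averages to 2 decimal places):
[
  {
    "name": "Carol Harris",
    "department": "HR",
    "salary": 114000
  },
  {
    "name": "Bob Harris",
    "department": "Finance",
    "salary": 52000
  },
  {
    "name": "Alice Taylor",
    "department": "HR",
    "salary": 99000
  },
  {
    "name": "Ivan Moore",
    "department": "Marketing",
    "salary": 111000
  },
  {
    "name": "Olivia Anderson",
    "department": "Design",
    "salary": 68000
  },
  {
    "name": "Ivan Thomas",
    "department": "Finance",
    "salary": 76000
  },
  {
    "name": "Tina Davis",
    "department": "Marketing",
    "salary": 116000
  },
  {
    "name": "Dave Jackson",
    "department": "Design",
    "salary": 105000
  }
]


Group by: department

Groups:
  Design: 2 people, avg salary = 173000/2 = $86500
  Finance: 2 people, avg salary = 128000/2 = $64000
  HR: 2 people, avg salary = 213000/2 = $106500
  Marketing: 2 people, avg salary = 227000/2 = $113500

Highest average salary: Marketing ($113500)

Marketing ($113500)


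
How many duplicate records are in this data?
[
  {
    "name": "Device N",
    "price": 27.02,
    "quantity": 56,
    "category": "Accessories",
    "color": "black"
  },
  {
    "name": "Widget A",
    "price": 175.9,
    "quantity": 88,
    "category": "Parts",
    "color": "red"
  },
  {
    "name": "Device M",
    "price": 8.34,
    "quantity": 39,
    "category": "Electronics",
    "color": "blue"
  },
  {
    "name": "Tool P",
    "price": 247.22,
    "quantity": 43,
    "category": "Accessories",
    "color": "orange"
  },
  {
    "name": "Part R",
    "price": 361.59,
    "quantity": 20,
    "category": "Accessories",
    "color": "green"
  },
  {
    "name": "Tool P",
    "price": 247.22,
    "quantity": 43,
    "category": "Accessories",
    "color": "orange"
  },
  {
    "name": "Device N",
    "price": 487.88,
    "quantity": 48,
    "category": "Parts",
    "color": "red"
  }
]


Checking 7 records for duplicates:

  Row 1: Device N ($27.02, qty 56)
  Row 2: Widget A ($175.9, qty 88)
  Row 3: Device M ($8.34, qty 39)
  Row 4: Tool P ($247.22, qty 43)
  Row 5: Part R ($361.59, qty 20)
  Row 6: Tool P ($247.22, qty 43) <-- DUPLICATE
  Row 7: Device N ($487.88, qty 48)

Duplicates found: 1
Unique records: 6

1 duplicates, 6 unique


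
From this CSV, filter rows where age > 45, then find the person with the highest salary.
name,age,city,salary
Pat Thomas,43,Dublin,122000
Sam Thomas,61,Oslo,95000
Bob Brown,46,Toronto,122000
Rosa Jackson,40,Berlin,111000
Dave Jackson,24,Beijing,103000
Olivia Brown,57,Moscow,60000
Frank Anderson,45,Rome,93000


Filter: age > 45
Sort by: salary (descending)

Filtered records (3):
  Bob Brown, age 46, salary $122000
  Sam Thomas, age 61, salary $95000
  Olivia Brown, age 57, salary $60000

Highest salary: Bob Brown ($122000)

Bob Brown


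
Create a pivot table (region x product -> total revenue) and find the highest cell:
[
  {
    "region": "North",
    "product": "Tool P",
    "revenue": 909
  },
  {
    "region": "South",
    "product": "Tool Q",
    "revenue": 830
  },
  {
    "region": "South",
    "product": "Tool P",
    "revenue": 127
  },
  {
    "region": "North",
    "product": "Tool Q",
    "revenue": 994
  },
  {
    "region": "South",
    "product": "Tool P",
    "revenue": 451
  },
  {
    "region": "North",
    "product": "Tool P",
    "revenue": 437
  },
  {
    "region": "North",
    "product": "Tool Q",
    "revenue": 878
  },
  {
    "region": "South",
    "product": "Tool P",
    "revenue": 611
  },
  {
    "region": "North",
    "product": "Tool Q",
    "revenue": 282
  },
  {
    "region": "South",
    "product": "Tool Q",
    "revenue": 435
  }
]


Pivot: region (rows) x product (columns) -> total revenue

     Tool P        Tool Q      
North         1346          2154  
South         1189          1265  

Highest: North / Tool Q = $2154

North / Tool Q = $2154


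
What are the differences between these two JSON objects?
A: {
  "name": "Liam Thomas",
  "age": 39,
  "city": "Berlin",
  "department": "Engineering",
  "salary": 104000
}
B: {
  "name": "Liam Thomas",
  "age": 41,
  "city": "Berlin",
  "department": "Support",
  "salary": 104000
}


Comparing each field (in key order):
  name: same
  age: DIFFERENT
  city: same
  department: DIFFERENT
  salary: same
Differences:
  age: 39 -> 41
  department: Engineering -> Support

2 field(s) changed

2 changes: age, department


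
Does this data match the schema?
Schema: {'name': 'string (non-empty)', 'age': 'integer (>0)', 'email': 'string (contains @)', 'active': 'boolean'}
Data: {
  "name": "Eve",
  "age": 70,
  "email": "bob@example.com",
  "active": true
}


Validating each field against schema:
  name: OK (non-empty string)
  age: OK (positive integer)
  email: OK (string with @)
  active: OK (boolean)

Result: VALID

VALID


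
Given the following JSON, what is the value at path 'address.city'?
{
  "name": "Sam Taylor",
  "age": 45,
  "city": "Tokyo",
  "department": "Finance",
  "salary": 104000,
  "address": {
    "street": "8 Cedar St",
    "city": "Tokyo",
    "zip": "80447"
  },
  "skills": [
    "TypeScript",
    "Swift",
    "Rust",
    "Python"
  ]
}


Query: address.city
Path: address -> city
Value: Tokyo

Tokyo


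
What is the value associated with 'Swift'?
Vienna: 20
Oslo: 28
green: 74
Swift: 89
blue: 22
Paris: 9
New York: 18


Looking up key 'Swift'
Value: 89

89


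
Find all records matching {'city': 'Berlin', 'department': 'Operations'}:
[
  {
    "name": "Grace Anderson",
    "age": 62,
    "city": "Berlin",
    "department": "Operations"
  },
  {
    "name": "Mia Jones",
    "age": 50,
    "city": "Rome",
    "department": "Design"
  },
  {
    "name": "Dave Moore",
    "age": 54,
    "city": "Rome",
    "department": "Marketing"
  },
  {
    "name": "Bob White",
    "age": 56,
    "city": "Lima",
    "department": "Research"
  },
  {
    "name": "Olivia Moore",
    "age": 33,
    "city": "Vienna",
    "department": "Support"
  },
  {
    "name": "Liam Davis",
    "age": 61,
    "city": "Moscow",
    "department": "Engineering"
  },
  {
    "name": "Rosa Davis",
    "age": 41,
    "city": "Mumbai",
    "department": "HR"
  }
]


Search criteria: {'city': 'Berlin', 'department': 'Operations'}

Checking 7 records:
  Grace Anderson: {city: Berlin, department: Operations} <-- MATCH
  Mia Jones: {city: Rome, department: Design}
  Dave Moore: {city: Rome, department: Marketing}
  Bob White: {city: Lima, department: Research}
  Olivia Moore: {city: Vienna, department: Support}
  Liam Davis: {city: Moscow, department: Engineering}
  Rosa Davis: {city: Mumbai, department: HR}

Matches: ["Grace Anderson"]

["Grace Anderson"]


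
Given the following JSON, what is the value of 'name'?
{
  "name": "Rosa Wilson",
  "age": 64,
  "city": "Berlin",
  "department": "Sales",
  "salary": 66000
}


Looking up field 'name'
Value: Rosa Wilson

Rosa Wilson


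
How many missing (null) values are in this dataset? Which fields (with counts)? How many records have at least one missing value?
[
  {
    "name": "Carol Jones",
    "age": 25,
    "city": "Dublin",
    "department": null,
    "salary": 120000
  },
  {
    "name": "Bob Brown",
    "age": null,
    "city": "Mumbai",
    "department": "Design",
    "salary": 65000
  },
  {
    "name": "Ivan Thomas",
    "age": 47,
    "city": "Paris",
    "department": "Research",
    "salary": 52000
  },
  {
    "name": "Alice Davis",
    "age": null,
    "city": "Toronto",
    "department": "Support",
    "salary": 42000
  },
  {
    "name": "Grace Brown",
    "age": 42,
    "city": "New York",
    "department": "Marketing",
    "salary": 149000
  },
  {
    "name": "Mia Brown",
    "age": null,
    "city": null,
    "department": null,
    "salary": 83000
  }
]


Checking for missing (null) values in 6 records:

  Carol Jones: department
  Bob Brown: age
  Ivan Thomas: complete
  Alice Davis: age
  Grace Brown: complete
  Mia Brown: age, city, department

Per field:
  name: 0 missing
  age: 3 missing
  city: 1 missing
  department: 2 missing
  salary: 0 missing

Total missing values: 6
Records with any missing: 4

6 missing values (age: 3, city: 1, department: 2); 4 incomplete records


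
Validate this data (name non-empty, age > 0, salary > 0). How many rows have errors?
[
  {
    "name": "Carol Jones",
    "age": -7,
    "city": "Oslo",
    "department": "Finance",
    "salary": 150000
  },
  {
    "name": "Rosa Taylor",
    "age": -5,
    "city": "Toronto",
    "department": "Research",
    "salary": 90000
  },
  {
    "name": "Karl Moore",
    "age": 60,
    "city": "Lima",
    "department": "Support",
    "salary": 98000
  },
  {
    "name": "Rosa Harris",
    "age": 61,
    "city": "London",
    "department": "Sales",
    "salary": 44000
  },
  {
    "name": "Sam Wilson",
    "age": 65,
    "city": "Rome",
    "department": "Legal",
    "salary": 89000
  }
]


Validating 5 records:
Rules: name non-empty, age > 0, salary > 0

  Row 1 (Carol Jones): negative age: -7
  Row 2 (Rosa Taylor): negative age: -5
  Row 3 (Karl Moore): OK
  Row 4 (Rosa Harris): OK
  Row 5 (Sam Wilson): OK

Total errors: 2

2 errors


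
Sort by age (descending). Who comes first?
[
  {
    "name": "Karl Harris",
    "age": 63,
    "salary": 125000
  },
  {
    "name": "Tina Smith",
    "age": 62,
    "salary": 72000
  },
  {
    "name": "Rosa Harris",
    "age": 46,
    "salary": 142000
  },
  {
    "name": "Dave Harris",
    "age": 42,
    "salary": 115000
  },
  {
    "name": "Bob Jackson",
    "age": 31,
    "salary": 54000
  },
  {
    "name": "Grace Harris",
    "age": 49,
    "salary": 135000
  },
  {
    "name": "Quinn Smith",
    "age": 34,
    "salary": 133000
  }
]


Sort by: age (descending)

Sorted order:
  1. Karl Harris (age = 63)
  2. Tina Smith (age = 62)
  3. Grace Harris (age = 49)
  4. Rosa Harris (age = 46)
  5. Dave Harris (age = 42)
  6. Quinn Smith (age = 34)
  7. Bob Jackson (age = 31)

First: Karl Harris

Karl Harris


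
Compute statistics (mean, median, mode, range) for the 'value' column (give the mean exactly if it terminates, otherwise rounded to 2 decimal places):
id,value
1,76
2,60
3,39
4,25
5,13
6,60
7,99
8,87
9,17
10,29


Data: [76, 60, 39, 25, 13, 60, 99, 87, 17, 29]
Count: 10
Sum: 505
Mean: 505/10 = 50.5
Sorted: [13, 17, 25, 29, 39, 60, 60, 76, 87, 99]
Median: 49.5
Mode: 60 (2 times)
Range: 99 - 13 = 86
Min: 13, Max: 99

mean=50.5, median=49.5, mode=60, range=86


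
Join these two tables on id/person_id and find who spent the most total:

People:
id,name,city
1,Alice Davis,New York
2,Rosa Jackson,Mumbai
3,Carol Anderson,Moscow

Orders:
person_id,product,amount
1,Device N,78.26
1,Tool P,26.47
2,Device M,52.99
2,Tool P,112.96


Join on: people.id = orders.person_id

Joined rows:
  Alice Davis (New York) bought Device N for $78.26
  Alice Davis (New York) bought Tool P for $26.47
  Rosa Jackson (Mumbai) bought Device M for $52.99
  Rosa Jackson (Mumbai) bought Tool P for $112.96

Total per person:
  Rosa Jackson: $165.95
  Alice Davis: $104.73

Top spender: Rosa Jackson ($165.95)

Rosa Jackson ($165.95)


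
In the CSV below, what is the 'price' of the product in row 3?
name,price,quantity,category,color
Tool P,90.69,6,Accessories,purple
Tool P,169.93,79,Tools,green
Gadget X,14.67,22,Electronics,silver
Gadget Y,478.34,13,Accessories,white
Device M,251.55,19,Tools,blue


Query: Row 3 ('Gadget X'), column 'price'
Value: 14.67

14.67


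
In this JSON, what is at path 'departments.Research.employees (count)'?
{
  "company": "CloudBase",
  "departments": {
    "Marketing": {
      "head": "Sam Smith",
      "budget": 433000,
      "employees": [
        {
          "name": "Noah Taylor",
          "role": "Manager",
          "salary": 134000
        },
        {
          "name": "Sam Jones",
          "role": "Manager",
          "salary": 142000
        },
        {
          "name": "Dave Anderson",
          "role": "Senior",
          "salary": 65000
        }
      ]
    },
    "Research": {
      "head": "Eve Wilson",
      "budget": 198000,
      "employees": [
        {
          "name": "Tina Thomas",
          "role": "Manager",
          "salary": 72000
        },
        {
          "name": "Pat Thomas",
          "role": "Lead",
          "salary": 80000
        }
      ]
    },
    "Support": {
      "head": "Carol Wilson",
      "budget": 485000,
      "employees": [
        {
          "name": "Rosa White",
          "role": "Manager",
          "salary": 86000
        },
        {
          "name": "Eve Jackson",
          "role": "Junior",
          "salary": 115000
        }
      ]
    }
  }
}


Path: departments.Research.employees (count)

Navigate:
  -> departments
  -> Research
  -> employees (array, length 2)

2


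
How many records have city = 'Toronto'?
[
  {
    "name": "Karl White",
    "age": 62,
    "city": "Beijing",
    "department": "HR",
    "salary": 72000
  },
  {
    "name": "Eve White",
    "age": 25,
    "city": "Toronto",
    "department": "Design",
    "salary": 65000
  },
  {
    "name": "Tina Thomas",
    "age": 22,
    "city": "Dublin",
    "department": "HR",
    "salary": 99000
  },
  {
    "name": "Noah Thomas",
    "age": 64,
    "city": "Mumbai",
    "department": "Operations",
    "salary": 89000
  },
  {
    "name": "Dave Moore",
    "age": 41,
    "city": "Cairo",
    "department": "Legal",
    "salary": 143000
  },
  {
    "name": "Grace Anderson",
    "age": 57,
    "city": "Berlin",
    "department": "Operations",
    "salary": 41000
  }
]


Data: 6 records
Condition: city = 'Toronto'

Checking each record:
  Karl White: Beijing
  Eve White: Toronto MATCH
  Tina Thomas: Dublin
  Noah Thomas: Mumbai
  Dave Moore: Cairo
  Grace Anderson: Berlin

Count: 1

1


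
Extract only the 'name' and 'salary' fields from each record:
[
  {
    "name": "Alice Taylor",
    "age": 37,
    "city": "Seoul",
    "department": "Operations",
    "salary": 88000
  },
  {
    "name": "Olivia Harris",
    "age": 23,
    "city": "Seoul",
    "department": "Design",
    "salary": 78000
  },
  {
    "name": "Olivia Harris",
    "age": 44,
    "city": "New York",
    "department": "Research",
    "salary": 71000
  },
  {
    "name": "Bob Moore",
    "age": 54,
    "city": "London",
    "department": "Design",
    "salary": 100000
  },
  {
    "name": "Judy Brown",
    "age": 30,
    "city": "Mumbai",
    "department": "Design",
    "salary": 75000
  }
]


Original: 5 records with fields: name, age, city, department, salary
Keep: ['name', 'salary']
Drop: ['age', 'city', 'department']
Result: 5 records, 2 fields each

[
  {
    "name": "Alice Taylor",
    "salary": 88000
  },
  {
    "name": "Olivia Harris",
    "salary": 78000
  },
  {
    "name": "Olivia Harris",
    "salary": 71000
  },
  {
    "name": "Bob Moore",
    "salary": 100000
  },
  {
    "name": "Judy Brown",
    "salary": 75000
  }
]


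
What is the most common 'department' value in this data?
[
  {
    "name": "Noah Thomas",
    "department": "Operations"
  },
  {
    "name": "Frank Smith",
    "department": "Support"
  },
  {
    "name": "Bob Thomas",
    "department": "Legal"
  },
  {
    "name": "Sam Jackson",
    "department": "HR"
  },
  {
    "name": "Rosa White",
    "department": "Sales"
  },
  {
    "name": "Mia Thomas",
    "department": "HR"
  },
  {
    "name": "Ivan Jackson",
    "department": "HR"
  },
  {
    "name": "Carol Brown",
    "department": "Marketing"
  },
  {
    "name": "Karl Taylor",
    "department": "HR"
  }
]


Counting 'department' values across 9 records:

  HR: 4 ####
  Operations: 1 #
  Support: 1 #
  Legal: 1 #
  Sales: 1 #
  Marketing: 1 #

Most common: HR (4 times)

HR (4 times)


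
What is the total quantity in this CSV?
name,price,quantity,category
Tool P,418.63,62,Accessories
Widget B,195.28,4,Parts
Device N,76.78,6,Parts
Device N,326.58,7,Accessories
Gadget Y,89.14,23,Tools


Computing total quantity:
Values: [62, 4, 6, 7, 23]
Sum = 102

102


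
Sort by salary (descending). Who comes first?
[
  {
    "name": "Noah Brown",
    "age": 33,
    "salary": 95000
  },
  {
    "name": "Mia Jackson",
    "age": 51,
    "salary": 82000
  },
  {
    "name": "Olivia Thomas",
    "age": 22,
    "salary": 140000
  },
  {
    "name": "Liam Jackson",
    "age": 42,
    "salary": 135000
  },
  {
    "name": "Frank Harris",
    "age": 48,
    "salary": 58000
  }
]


Sort by: salary (descending)

Sorted order:
  1. Olivia Thomas (salary = 140000)
  2. Liam Jackson (salary = 135000)
  3. Noah Brown (salary = 95000)
  4. Mia Jackson (salary = 82000)
  5. Frank Harris (salary = 58000)

First: Olivia Thomas

Olivia Thomas
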